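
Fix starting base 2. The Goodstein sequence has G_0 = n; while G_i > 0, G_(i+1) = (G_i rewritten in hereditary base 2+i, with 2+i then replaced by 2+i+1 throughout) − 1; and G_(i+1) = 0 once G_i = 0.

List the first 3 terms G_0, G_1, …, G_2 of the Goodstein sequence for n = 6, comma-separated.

6 —HB2→ 2^2 + 2 —bump→ 3^3 + 3 = 30 —(−1)→ 29
29 —HB3→ 3^3 + 2 —bump→ 4^4 + 2 = 258 —(−1)→ 257

6, 29, 257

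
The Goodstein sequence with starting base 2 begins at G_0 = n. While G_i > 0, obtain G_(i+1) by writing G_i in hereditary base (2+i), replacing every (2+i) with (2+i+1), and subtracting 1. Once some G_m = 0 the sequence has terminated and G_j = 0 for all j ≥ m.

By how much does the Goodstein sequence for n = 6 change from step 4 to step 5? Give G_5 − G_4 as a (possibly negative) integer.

51384

G_0 = 6. HB_2(6) = 2^2 + 2. Bump = 30. G_1 = 29.
G_1 = 29. HB_3(29) = 3^3 + 2. Bump = 258. G_2 = 257.
G_2 = 257. HB_4(257) = 4^4 + 1. Bump = 3126. G_3 = 3125.
G_3 = 3125. HB_5(3125) = 5^5. Bump = 46656. G_4 = 46655.
G_4 = 46655. HB_6(46655) = 5·6^5 + 5·6^4 + 5·6^3 + 5·6^2 + 5·6 + 5. Bump = 98040. G_5 = 98039.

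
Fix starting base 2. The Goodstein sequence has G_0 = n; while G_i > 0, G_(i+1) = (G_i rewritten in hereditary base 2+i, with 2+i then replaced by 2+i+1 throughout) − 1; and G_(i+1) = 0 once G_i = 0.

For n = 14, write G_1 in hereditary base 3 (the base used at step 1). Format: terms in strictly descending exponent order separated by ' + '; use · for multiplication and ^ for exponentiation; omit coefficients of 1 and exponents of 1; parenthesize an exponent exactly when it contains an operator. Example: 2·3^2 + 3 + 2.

G_0 = 14. HB_2(14) = 2^(2 + 1) + 2^2 + 2. Bump = 111. G_1 = 110.
G_1 = 110. HB_3(110) = 3^(3 + 1) + 3^3 + 2. Bump = 1282. G_2 = 1281.

3^(3 + 1) + 3^3 + 2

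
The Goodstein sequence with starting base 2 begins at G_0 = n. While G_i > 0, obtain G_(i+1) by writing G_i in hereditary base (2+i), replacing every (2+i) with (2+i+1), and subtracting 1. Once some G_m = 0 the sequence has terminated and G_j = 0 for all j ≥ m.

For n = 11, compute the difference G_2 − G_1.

943

G_0=11  [base 2] 2^(2 + 1) + 2 + 1  →[2↦3]→  3^(3 + 1) + 3 + 1 = 85  −1 ⇒ G_1=84
G_1=84  [base 3] 3^(3 + 1) + 3  →[3↦4]→  4^(4 + 1) + 4 = 1028  −1 ⇒ G_2=1027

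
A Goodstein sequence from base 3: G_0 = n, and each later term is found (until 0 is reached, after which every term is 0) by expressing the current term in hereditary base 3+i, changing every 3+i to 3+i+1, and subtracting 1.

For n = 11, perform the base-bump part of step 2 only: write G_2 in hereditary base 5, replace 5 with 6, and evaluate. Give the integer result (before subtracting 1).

36

G_0=11  [base 3] 3^2 + 2  →[3↦4]→  4^2 + 2 = 18  −1 ⇒ G_1=17
G_1=17  [base 4] 4^2 + 1  →[4↦5]→  5^2 + 1 = 26  −1 ⇒ G_2=25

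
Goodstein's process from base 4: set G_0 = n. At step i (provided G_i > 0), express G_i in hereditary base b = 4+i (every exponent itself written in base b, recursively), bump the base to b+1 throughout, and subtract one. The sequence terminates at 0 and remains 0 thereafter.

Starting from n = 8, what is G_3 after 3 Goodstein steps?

G_0=8  [base 4] 2·4  →[4↦5]→  2·5 = 10  −1 ⇒ G_1=9
G_1=9  [base 5] 5 + 4  →[5↦6]→  6 + 4 = 10  −1 ⇒ G_2=9
G_2=9  [base 6] 6 + 3  →[6↦7]→  7 + 3 = 10  −1 ⇒ G_3=9

9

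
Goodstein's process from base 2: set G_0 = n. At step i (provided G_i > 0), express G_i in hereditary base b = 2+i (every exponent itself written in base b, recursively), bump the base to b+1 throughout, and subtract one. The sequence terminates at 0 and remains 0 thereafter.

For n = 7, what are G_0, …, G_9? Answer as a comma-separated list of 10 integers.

7, 30, 259, 3127, 46657, 823543, 16777215, 37665879, 77777775, 150051213

G_0 = 7. HB_2(7) = 2^2 + 2 + 1. Bump = 31. G_1 = 30.
G_1 = 30. HB_3(30) = 3^3 + 3. Bump = 260. G_2 = 259.
G_2 = 259. HB_4(259) = 4^4 + 3. Bump = 3128. G_3 = 3127.
G_3 = 3127. HB_5(3127) = 5^5 + 2. Bump = 46658. G_4 = 46657.
G_4 = 46657. HB_6(46657) = 6^6 + 1. Bump = 823544. G_5 = 823543.
G_5 = 823543. HB_7(823543) = 7^7. Bump = 16777216. G_6 = 16777215.
G_6 = 16777215. HB_8(16777215) = 7·8^7 + 7·8^6 + 7·8^5 + 7·8^4 + 7·8^3 + 7·8^2 + 7·8 + 7. Bump = 37665880. G_7 = 37665879.
G_7 = 37665879. HB_9(37665879) = 7·9^7 + 7·9^6 + 7·9^5 + 7·9^4 + 7·9^3 + 7·9^2 + 7·9 + 6. Bump = 77777776. G_8 = 77777775.
G_8 = 77777775. HB_10(77777775) = 7·10^7 + 7·10^6 + 7·10^5 + 7·10^4 + 7·10^3 + 7·10^2 + 7·10 + 5. Bump = 150051214. G_9 = 150051213.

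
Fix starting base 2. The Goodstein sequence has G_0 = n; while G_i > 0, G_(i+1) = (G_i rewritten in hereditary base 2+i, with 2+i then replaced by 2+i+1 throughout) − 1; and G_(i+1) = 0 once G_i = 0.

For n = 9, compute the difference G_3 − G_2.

8819

G_0 = 9. HB_2(9) = 2^(2 + 1) + 1. Bump = 82. G_1 = 81.
G_1 = 81. HB_3(81) = 3^(3 + 1). Bump = 1024. G_2 = 1023.
G_2 = 1023. HB_4(1023) = 3·4^4 + 3·4^3 + 3·4^2 + 3·4 + 3. Bump = 9843. G_3 = 9842.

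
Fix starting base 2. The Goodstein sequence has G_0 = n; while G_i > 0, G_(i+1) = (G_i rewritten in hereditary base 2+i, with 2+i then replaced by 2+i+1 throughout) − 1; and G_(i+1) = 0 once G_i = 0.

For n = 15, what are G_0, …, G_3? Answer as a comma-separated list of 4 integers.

step 0: 15 = 2^(2 + 1) + 2^2 + 2 + 1; sub 3 for 2: 3^(3 + 1) + 3^3 + 3 + 1; = 112; G_1 = 112−1 = 111
step 1: 111 = 3^(3 + 1) + 3^3 + 3; sub 4 for 3: 4^(4 + 1) + 4^4 + 4; = 1284; G_2 = 1284−1 = 1283
step 2: 1283 = 4^(4 + 1) + 4^4 + 3; sub 5 for 4: 5^(5 + 1) + 5^5 + 3; = 18753; G_3 = 18753−1 = 18752

15, 111, 1283, 18752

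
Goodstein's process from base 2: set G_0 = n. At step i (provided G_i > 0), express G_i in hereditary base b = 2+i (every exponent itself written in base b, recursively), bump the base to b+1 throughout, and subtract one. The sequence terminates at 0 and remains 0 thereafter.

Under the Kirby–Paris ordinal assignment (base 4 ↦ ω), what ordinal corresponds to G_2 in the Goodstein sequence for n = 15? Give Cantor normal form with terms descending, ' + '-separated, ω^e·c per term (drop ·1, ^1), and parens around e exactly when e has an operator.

base 2: 15 = 2^(2 + 1) + 2^2 + 2 + 1; at 3: 3^(3 + 1) + 3^3 + 3 + 1 = 112; next = 111
base 3: 111 = 3^(3 + 1) + 3^3 + 3; at 4: 4^(4 + 1) + 4^4 + 4 = 1284; next = 1283
base 4: 1283 = 4^(4 + 1) + 4^4 + 3; at 5: 5^(5 + 1) + 5^5 + 3 = 18753; next = 18752

ω^(ω + 1) + ω^ω + 3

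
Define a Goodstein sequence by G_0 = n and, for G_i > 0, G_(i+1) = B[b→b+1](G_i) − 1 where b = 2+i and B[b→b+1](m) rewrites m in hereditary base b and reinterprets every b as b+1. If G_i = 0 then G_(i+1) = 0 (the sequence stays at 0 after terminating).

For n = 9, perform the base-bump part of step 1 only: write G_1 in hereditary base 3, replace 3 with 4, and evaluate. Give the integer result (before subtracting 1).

1024

G_0=9  [base 2] 2^(2 + 1) + 1  →[2↦3]→  3^(3 + 1) + 1 = 82  −1 ⇒ G_1=81
G_1=81  [base 3] 3^(3 + 1)  →[3↦4]→  4^(4 + 1) = 1024  −1 ⇒ G_2=1023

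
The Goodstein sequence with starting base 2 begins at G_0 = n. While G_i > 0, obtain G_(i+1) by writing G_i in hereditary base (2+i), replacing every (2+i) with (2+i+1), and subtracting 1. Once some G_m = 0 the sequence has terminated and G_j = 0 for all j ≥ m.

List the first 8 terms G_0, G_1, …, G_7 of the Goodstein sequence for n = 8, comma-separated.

8, 80, 553, 6310, 93395, 1647195, 33554571, 774841151

8 —HB2→ 2^(2 + 1) —bump→ 3^(3 + 1) = 81 —(−1)→ 80
80 —HB3→ 2·3^3 + 2·3^2 + 2·3 + 2 —bump→ 2·4^4 + 2·4^2 + 2·4 + 2 = 554 —(−1)→ 553
553 —HB4→ 2·4^4 + 2·4^2 + 2·4 + 1 —bump→ 2·5^5 + 2·5^2 + 2·5 + 1 = 6311 —(−1)→ 6310
6310 —HB5→ 2·5^5 + 2·5^2 + 2·5 —bump→ 2·6^6 + 2·6^2 + 2·6 = 93396 —(−1)→ 93395
93395 —HB6→ 2·6^6 + 2·6^2 + 6 + 5 —bump→ 2·7^7 + 2·7^2 + 7 + 5 = 1647196 —(−1)→ 1647195
1647195 —HB7→ 2·7^7 + 2·7^2 + 7 + 4 —bump→ 2·8^8 + 2·8^2 + 8 + 4 = 33554572 —(−1)→ 33554571
33554571 —HB8→ 2·8^8 + 2·8^2 + 8 + 3 —bump→ 2·9^9 + 2·9^2 + 9 + 3 = 774841152 —(−1)→ 774841151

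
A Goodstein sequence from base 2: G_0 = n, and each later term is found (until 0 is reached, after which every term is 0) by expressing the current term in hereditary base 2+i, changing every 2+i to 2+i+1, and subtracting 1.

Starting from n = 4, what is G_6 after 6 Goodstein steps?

base 2: 4 = 2^2; at 3: 3^3 = 27; next = 26
base 3: 26 = 2·3^2 + 2·3 + 2; at 4: 2·4^2 + 2·4 + 2 = 42; next = 41
base 4: 41 = 2·4^2 + 2·4 + 1; at 5: 2·5^2 + 2·5 + 1 = 61; next = 60
base 5: 60 = 2·5^2 + 2·5; at 6: 2·6^2 + 2·6 = 84; next = 83
base 6: 83 = 2·6^2 + 6 + 5; at 7: 2·7^2 + 7 + 5 = 110; next = 109
base 7: 109 = 2·7^2 + 7 + 4; at 8: 2·8^2 + 8 + 4 = 140; next = 139
base 8: 139 = 2·8^2 + 8 + 3; at 9: 2·9^2 + 9 + 3 = 174; next = 173

139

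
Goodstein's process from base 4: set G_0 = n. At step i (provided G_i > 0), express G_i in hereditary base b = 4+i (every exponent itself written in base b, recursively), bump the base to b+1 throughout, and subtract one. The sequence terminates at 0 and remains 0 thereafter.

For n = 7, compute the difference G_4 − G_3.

G_0 = 7. HB_4(7) = 4 + 3. Bump = 8. G_1 = 7.
G_1 = 7. HB_5(7) = 5 + 2. Bump = 8. G_2 = 7.
G_2 = 7. HB_6(7) = 6 + 1. Bump = 8. G_3 = 7.
G_3 = 7. HB_7(7) = 7. Bump = 8. G_4 = 7.

0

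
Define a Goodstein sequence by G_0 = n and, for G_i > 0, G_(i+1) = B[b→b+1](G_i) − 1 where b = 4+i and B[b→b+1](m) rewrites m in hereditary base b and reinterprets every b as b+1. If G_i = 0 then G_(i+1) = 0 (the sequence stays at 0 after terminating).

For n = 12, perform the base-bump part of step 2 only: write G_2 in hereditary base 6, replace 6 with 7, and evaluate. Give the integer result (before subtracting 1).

17

12 —HB4→ 3·4 —bump→ 3·5 = 15 —(−1)→ 14
14 —HB5→ 2·5 + 4 —bump→ 2·6 + 4 = 16 —(−1)→ 15
15 —HB6→ 2·6 + 3 —bump→ 2·7 + 3 = 17 —(−1)→ 16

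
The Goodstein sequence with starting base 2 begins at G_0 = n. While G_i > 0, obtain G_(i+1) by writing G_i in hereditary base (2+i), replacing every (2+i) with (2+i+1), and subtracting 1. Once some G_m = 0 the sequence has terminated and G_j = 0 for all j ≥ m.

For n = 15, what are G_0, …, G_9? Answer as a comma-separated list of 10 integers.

15, 111, 1283, 18752, 326593, 6588344, 150994943, 3524450280, 100077777775, 3138578427934

G_0 = 15. HB_2(15) = 2^(2 + 1) + 2^2 + 2 + 1. Bump = 112. G_1 = 111.
G_1 = 111. HB_3(111) = 3^(3 + 1) + 3^3 + 3. Bump = 1284. G_2 = 1283.
G_2 = 1283. HB_4(1283) = 4^(4 + 1) + 4^4 + 3. Bump = 18753. G_3 = 18752.
G_3 = 18752. HB_5(18752) = 5^(5 + 1) + 5^5 + 2. Bump = 326594. G_4 = 326593.
G_4 = 326593. HB_6(326593) = 6^(6 + 1) + 6^6 + 1. Bump = 6588345. G_5 = 6588344.
G_5 = 6588344. HB_7(6588344) = 7^(7 + 1) + 7^7. Bump = 150994944. G_6 = 150994943.
G_6 = 150994943. HB_8(150994943) = 8^(8 + 1) + 7·8^7 + 7·8^6 + 7·8^5 + 7·8^4 + 7·8^3 + 7·8^2 + 7·8 + 7. Bump = 3524450281. G_7 = 3524450280.
G_7 = 3524450280. HB_9(3524450280) = 9^(9 + 1) + 7·9^7 + 7·9^6 + 7·9^5 + 7·9^4 + 7·9^3 + 7·9^2 + 7·9 + 6. Bump = 100077777776. G_8 = 100077777775.
G_8 = 100077777775. HB_10(100077777775) = 10^(10 + 1) + 7·10^7 + 7·10^6 + 7·10^5 + 7·10^4 + 7·10^3 + 7·10^2 + 7·10 + 5. Bump = 3138578427935. G_9 = 3138578427934.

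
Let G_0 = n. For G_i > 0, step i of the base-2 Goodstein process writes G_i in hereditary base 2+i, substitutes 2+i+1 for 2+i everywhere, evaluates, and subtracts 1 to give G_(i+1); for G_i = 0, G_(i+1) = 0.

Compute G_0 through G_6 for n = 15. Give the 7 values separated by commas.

[0] 15 ≡ 2^(2 + 1) + 2^2 + 2 + 1 (base 2). Lift 3: 112. −1: 111.
[1] 111 ≡ 3^(3 + 1) + 3^3 + 3 (base 3). Lift 4: 1284. −1: 1283.
[2] 1283 ≡ 4^(4 + 1) + 4^4 + 3 (base 4). Lift 5: 18753. −1: 18752.
[3] 18752 ≡ 5^(5 + 1) + 5^5 + 2 (base 5). Lift 6: 326594. −1: 326593.
[4] 326593 ≡ 6^(6 + 1) + 6^6 + 1 (base 6). Lift 7: 6588345. −1: 6588344.
[5] 6588344 ≡ 7^(7 + 1) + 7^7 (base 7). Lift 8: 150994944. −1: 150994943.

15, 111, 1283, 18752, 326593, 6588344, 150994943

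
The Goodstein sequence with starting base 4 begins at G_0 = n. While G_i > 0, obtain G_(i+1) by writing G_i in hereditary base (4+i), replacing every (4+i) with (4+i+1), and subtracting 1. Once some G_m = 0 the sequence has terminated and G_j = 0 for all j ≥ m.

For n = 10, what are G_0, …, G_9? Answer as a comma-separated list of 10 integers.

10, 11, 12, 13, 13, 13, 13, 13, 13, 13

[0] 10 ≡ 2·4 + 2 (base 4). Lift 5: 12. −1: 11.
[1] 11 ≡ 2·5 + 1 (base 5). Lift 6: 13. −1: 12.
[2] 12 ≡ 2·6 (base 6). Lift 7: 14. −1: 13.
[3] 13 ≡ 7 + 6 (base 7). Lift 8: 14. −1: 13.
[4] 13 ≡ 8 + 5 (base 8). Lift 9: 14. −1: 13.
[5] 13 ≡ 9 + 4 (base 9). Lift 10: 14. −1: 13.
[6] 13 ≡ 10 + 3 (base 10). Lift 11: 14. −1: 13.
[7] 13 ≡ 11 + 2 (base 11). Lift 12: 14. −1: 13.
[8] 13 ≡ 12 + 1 (base 12). Lift 13: 14. −1: 13.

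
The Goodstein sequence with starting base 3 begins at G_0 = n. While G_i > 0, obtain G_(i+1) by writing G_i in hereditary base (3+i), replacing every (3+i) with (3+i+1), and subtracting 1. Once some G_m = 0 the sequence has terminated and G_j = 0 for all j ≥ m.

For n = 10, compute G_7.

39

G_0 = 10. HB_3(10) = 3^2 + 1. Bump = 17. G_1 = 16.
G_1 = 16. HB_4(16) = 4^2. Bump = 25. G_2 = 24.
G_2 = 24. HB_5(24) = 4·5 + 4. Bump = 28. G_3 = 27.
G_3 = 27. HB_6(27) = 4·6 + 3. Bump = 31. G_4 = 30.
G_4 = 30. HB_7(30) = 4·7 + 2. Bump = 34. G_5 = 33.
G_5 = 33. HB_8(33) = 4·8 + 1. Bump = 37. G_6 = 36.
G_6 = 36. HB_9(36) = 4·9. Bump = 40. G_7 = 39.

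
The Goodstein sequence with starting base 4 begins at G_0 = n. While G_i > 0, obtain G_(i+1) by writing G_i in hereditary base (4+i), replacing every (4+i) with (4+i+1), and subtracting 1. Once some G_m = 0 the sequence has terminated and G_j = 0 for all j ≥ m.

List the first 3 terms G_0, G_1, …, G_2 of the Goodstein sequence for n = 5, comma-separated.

5, 5, 5

base 4: 5 = 4 + 1; at 5: 5 + 1 = 6; next = 5
base 5: 5 = 5; at 6: 6 = 6; next = 5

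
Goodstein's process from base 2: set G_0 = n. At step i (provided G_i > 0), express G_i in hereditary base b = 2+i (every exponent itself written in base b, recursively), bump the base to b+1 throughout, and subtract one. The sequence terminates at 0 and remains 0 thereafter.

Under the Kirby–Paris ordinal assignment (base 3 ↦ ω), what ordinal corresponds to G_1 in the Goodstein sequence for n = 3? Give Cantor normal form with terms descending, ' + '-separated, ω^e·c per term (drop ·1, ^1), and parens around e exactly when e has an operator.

ω

G_0 = 3. HB_2(3) = 2 + 1. Bump = 4. G_1 = 3.
G_1 = 3. HB_3(3) = 3. Bump = 4. G_2 = 3.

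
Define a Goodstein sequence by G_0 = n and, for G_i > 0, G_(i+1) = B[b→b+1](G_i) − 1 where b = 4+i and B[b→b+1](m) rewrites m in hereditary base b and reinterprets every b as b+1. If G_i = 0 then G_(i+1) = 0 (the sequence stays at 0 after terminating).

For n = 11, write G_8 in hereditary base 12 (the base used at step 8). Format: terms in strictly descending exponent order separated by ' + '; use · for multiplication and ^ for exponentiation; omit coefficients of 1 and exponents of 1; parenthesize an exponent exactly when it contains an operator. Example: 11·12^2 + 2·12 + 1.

base 4: 11 = 2·4 + 3; at 5: 2·5 + 3 = 13; next = 12
base 5: 12 = 2·5 + 2; at 6: 2·6 + 2 = 14; next = 13
base 6: 13 = 2·6 + 1; at 7: 2·7 + 1 = 15; next = 14
base 7: 14 = 2·7; at 8: 2·8 = 16; next = 15
base 8: 15 = 8 + 7; at 9: 9 + 7 = 16; next = 15
base 9: 15 = 9 + 6; at 10: 10 + 6 = 16; next = 15
base 10: 15 = 10 + 5; at 11: 11 + 5 = 16; next = 15
base 11: 15 = 11 + 4; at 12: 12 + 4 = 16; next = 15
base 12: 15 = 12 + 3; at 13: 13 + 3 = 16; next = 15

12 + 3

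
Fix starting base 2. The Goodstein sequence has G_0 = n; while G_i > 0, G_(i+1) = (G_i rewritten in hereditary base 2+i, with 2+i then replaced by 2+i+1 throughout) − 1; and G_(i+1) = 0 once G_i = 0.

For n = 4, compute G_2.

41

base 2: 4 = 2^2; at 3: 3^3 = 27; next = 26
base 3: 26 = 2·3^2 + 2·3 + 2; at 4: 2·4^2 + 2·4 + 2 = 42; next = 41
base 4: 41 = 2·4^2 + 2·4 + 1; at 5: 2·5^2 + 2·5 + 1 = 61; next = 60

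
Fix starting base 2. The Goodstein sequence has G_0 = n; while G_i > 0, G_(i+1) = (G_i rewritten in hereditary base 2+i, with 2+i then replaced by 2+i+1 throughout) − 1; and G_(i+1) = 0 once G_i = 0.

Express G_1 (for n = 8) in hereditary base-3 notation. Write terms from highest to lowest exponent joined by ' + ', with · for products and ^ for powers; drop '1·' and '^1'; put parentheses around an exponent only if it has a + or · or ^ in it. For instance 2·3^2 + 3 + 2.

2·3^3 + 2·3^2 + 2·3 + 2

G_0=8  [base 2] 2^(2 + 1)  →[2↦3]→  3^(3 + 1) = 81  −1 ⇒ G_1=80
G_1=80  [base 3] 2·3^3 + 2·3^2 + 2·3 + 2  →[3↦4]→  2·4^4 + 2·4^2 + 2·4 + 2 = 554  −1 ⇒ G_2=553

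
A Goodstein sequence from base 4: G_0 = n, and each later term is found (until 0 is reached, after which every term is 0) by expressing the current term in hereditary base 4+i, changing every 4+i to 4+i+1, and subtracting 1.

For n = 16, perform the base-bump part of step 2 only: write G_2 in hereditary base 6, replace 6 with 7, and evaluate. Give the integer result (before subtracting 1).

base 4: 16 = 4^2; at 5: 5^2 = 25; next = 24
base 5: 24 = 4·5 + 4; at 6: 4·6 + 4 = 28; next = 27

31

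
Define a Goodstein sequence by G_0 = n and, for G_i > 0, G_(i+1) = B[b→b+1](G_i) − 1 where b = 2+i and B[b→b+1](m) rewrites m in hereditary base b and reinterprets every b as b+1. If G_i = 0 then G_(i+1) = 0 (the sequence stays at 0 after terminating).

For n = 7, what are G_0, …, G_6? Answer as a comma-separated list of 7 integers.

7, 30, 259, 3127, 46657, 823543, 16777215

i=0: 7 = 2^2 + 2 + 1 (b=2); 2→3: 3^3 + 3 + 1 = 31; 31−1 = 30
i=1: 30 = 3^3 + 3 (b=3); 3→4: 4^4 + 4 = 260; 260−1 = 259
i=2: 259 = 4^4 + 3 (b=4); 4→5: 5^5 + 3 = 3128; 3128−1 = 3127
i=3: 3127 = 5^5 + 2 (b=5); 5→6: 6^6 + 2 = 46658; 46658−1 = 46657
i=4: 46657 = 6^6 + 1 (b=6); 6→7: 7^7 + 1 = 823544; 823544−1 = 823543
i=5: 823543 = 7^7 (b=7); 7→8: 8^8 = 16777216; 16777216−1 = 16777215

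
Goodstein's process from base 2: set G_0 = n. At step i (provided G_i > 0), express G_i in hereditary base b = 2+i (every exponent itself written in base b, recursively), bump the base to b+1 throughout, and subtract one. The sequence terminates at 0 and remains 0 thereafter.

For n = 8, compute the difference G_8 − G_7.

19225159060

(0) 8|_2 = 2^(2 + 1) ↦ 3^(3 + 1)|_3 = 81 ⇒ 80
(1) 80|_3 = 2·3^3 + 2·3^2 + 2·3 + 2 ↦ 2·4^4 + 2·4^2 + 2·4 + 2|_4 = 554 ⇒ 553
(2) 553|_4 = 2·4^4 + 2·4^2 + 2·4 + 1 ↦ 2·5^5 + 2·5^2 + 2·5 + 1|_5 = 6311 ⇒ 6310
(3) 6310|_5 = 2·5^5 + 2·5^2 + 2·5 ↦ 2·6^6 + 2·6^2 + 2·6|_6 = 93396 ⇒ 93395
(4) 93395|_6 = 2·6^6 + 2·6^2 + 6 + 5 ↦ 2·7^7 + 2·7^2 + 7 + 5|_7 = 1647196 ⇒ 1647195
(5) 1647195|_7 = 2·7^7 + 2·7^2 + 7 + 4 ↦ 2·8^8 + 2·8^2 + 8 + 4|_8 = 33554572 ⇒ 33554571
(6) 33554571|_8 = 2·8^8 + 2·8^2 + 8 + 3 ↦ 2·9^9 + 2·9^2 + 9 + 3|_9 = 774841152 ⇒ 774841151
(7) 774841151|_9 = 2·9^9 + 2·9^2 + 9 + 2 ↦ 2·10^10 + 2·10^2 + 10 + 2|_10 = 20000000212 ⇒ 20000000211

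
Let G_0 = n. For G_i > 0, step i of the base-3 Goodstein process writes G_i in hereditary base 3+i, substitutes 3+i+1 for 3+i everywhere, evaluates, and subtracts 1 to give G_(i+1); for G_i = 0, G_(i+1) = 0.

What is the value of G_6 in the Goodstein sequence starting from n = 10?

base 3: 10 = 3^2 + 1; at 4: 4^2 + 1 = 17; next = 16
base 4: 16 = 4^2; at 5: 5^2 = 25; next = 24
base 5: 24 = 4·5 + 4; at 6: 4·6 + 4 = 28; next = 27
base 6: 27 = 4·6 + 3; at 7: 4·7 + 3 = 31; next = 30
base 7: 30 = 4·7 + 2; at 8: 4·8 + 2 = 34; next = 33
base 8: 33 = 4·8 + 1; at 9: 4·9 + 1 = 37; next = 36
base 9: 36 = 4·9; at 10: 4·10 = 40; next = 39

36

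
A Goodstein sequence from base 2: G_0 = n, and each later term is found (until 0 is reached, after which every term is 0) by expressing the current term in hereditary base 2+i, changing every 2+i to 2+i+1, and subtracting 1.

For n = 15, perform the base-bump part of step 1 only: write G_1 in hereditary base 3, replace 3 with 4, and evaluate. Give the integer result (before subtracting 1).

G_0=15  [base 2] 2^(2 + 1) + 2^2 + 2 + 1  →[2↦3]→  3^(3 + 1) + 3^3 + 3 + 1 = 112  −1 ⇒ G_1=111
G_1=111  [base 3] 3^(3 + 1) + 3^3 + 3  →[3↦4]→  4^(4 + 1) + 4^4 + 4 = 1284  −1 ⇒ G_2=1283

1284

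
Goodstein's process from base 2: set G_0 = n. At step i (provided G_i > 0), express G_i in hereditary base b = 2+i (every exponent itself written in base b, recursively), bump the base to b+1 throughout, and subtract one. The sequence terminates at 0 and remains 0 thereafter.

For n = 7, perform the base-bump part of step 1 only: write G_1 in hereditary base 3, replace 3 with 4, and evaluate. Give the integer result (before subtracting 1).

step 0: 7 = 2^2 + 2 + 1; sub 3 for 2: 3^3 + 3 + 1; = 31; G_1 = 31−1 = 30
step 1: 30 = 3^3 + 3; sub 4 for 3: 4^4 + 4; = 260; G_2 = 260−1 = 259

260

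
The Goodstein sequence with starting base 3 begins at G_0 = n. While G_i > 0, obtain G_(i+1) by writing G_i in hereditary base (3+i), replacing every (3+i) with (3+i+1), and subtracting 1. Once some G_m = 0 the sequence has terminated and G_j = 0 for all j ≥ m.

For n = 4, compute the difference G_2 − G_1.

0

4 —HB3→ 3 + 1 —bump→ 4 + 1 = 5 —(−1)→ 4
4 —HB4→ 4 —bump→ 5 = 5 —(−1)→ 4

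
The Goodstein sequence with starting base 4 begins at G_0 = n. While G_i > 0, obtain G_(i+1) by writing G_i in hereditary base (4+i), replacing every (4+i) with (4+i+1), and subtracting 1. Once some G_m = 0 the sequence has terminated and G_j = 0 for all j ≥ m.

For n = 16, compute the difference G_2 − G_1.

3

16 —HB4→ 4^2 —bump→ 5^2 = 25 —(−1)→ 24
24 —HB5→ 4·5 + 4 —bump→ 4·6 + 4 = 28 —(−1)→ 27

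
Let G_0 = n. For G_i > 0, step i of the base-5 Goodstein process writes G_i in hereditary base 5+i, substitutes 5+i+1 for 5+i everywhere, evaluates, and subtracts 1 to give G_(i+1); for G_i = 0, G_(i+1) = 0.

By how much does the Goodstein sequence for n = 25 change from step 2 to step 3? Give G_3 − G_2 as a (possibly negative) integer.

(0) 25|_5 = 5^2 ↦ 6^2|_6 = 36 ⇒ 35
(1) 35|_6 = 5·6 + 5 ↦ 5·7 + 5|_7 = 40 ⇒ 39
(2) 39|_7 = 5·7 + 4 ↦ 5·8 + 4|_8 = 44 ⇒ 43

4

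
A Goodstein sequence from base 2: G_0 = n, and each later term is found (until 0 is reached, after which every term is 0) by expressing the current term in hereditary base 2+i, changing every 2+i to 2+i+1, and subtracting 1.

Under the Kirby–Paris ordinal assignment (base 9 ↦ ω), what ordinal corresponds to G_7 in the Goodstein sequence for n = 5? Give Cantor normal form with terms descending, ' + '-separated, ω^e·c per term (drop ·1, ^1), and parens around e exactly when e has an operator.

ω^3·3 + ω^2·3 + ω·2 + 6

[0] 5 ≡ 2^2 + 1 (base 2). Lift 3: 28. −1: 27.
[1] 27 ≡ 3^3 (base 3). Lift 4: 256. −1: 255.
[2] 255 ≡ 3·4^3 + 3·4^2 + 3·4 + 3 (base 4). Lift 5: 468. −1: 467.
[3] 467 ≡ 3·5^3 + 3·5^2 + 3·5 + 2 (base 5). Lift 6: 776. −1: 775.
[4] 775 ≡ 3·6^3 + 3·6^2 + 3·6 + 1 (base 6). Lift 7: 1198. −1: 1197.
[5] 1197 ≡ 3·7^3 + 3·7^2 + 3·7 (base 7). Lift 8: 1752. −1: 1751.
[6] 1751 ≡ 3·8^3 + 3·8^2 + 2·8 + 7 (base 8). Lift 9: 2455. −1: 2454.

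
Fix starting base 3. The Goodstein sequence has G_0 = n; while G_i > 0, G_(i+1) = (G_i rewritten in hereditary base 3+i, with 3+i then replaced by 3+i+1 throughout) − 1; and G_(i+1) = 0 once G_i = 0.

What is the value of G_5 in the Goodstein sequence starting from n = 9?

23

(0) 9|_3 = 3^2 ↦ 4^2|_4 = 16 ⇒ 15
(1) 15|_4 = 3·4 + 3 ↦ 3·5 + 3|_5 = 18 ⇒ 17
(2) 17|_5 = 3·5 + 2 ↦ 3·6 + 2|_6 = 20 ⇒ 19
(3) 19|_6 = 3·6 + 1 ↦ 3·7 + 1|_7 = 22 ⇒ 21
(4) 21|_7 = 3·7 ↦ 3·8|_8 = 24 ⇒ 23
(5) 23|_8 = 2·8 + 7 ↦ 2·9 + 7|_9 = 25 ⇒ 24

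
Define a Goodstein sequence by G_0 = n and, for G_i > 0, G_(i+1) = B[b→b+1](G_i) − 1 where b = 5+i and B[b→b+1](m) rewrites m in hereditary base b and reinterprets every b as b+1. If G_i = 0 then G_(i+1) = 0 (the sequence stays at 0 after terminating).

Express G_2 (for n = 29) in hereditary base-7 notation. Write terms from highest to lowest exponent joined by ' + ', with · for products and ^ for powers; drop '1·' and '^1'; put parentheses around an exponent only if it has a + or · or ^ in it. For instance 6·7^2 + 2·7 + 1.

7^2 + 2

29 —HB5→ 5^2 + 4 —bump→ 6^2 + 4 = 40 —(−1)→ 39
39 —HB6→ 6^2 + 3 —bump→ 7^2 + 3 = 52 —(−1)→ 51
51 —HB7→ 7^2 + 2 —bump→ 8^2 + 2 = 66 —(−1)→ 65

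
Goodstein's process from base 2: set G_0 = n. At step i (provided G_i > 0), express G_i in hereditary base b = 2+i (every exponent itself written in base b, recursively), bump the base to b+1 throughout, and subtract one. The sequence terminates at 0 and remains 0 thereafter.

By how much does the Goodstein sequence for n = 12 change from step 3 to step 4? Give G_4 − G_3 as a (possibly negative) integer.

264334

G_0 = 12. HB_2(12) = 2^(2 + 1) + 2^2. Bump = 108. G_1 = 107.
G_1 = 107. HB_3(107) = 3^(3 + 1) + 2·3^2 + 2·3 + 2. Bump = 1066. G_2 = 1065.
G_2 = 1065. HB_4(1065) = 4^(4 + 1) + 2·4^2 + 2·4 + 1. Bump = 15686. G_3 = 15685.
G_3 = 15685. HB_5(15685) = 5^(5 + 1) + 2·5^2 + 2·5. Bump = 280020. G_4 = 280019.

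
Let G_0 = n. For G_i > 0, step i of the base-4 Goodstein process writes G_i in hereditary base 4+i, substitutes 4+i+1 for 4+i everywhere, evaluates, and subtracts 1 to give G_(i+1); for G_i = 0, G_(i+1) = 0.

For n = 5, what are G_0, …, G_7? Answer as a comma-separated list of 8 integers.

5, 5, 5, 4, 3, 2, 1, 0

5 —HB4→ 4 + 1 —bump→ 5 + 1 = 6 —(−1)→ 5
5 —HB5→ 5 —bump→ 6 = 6 —(−1)→ 5
5 —HB6→ 5 —bump→ 5 = 5 —(−1)→ 4
4 —HB7→ 4 —bump→ 4 = 4 —(−1)→ 3
3 —HB8→ 3 —bump→ 3 = 3 —(−1)→ 2
2 —HB9→ 2 —bump→ 2 = 2 —(−1)→ 1
1 —HB10→ 1 —bump→ 1 = 1 —(−1)→ 0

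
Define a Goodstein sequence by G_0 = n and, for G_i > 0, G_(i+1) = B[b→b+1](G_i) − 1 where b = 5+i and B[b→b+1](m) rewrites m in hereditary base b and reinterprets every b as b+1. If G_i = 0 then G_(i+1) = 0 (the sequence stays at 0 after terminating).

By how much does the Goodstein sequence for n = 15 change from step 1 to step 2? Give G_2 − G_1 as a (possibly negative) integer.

1

15 —HB5→ 3·5 —bump→ 3·6 = 18 —(−1)→ 17
17 —HB6→ 2·6 + 5 —bump→ 2·7 + 5 = 19 —(−1)→ 18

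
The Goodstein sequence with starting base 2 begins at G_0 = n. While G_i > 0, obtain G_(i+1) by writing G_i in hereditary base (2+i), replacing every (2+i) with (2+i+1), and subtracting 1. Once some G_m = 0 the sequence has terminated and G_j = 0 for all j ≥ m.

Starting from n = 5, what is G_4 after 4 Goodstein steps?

775

i=0: 5 = 2^2 + 1 (b=2); 2→3: 3^3 + 1 = 28; 28−1 = 27
i=1: 27 = 3^3 (b=3); 3→4: 4^4 = 256; 256−1 = 255
i=2: 255 = 3·4^3 + 3·4^2 + 3·4 + 3 (b=4); 4→5: 3·5^3 + 3·5^2 + 3·5 + 3 = 468; 468−1 = 467
i=3: 467 = 3·5^3 + 3·5^2 + 3·5 + 2 (b=5); 5→6: 3·6^3 + 3·6^2 + 3·6 + 2 = 776; 776−1 = 775
i=4: 775 = 3·6^3 + 3·6^2 + 3·6 + 1 (b=6); 6→7: 3·7^3 + 3·7^2 + 3·7 + 1 = 1198; 1198−1 = 1197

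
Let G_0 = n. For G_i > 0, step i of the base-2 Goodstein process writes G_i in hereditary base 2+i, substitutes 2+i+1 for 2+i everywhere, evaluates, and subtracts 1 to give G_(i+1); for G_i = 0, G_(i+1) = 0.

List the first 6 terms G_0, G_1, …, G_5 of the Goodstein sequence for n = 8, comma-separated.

8, 80, 553, 6310, 93395, 1647195

8 —HB2→ 2^(2 + 1) —bump→ 3^(3 + 1) = 81 —(−1)→ 80
80 —HB3→ 2·3^3 + 2·3^2 + 2·3 + 2 —bump→ 2·4^4 + 2·4^2 + 2·4 + 2 = 554 —(−1)→ 553
553 —HB4→ 2·4^4 + 2·4^2 + 2·4 + 1 —bump→ 2·5^5 + 2·5^2 + 2·5 + 1 = 6311 —(−1)→ 6310
6310 —HB5→ 2·5^5 + 2·5^2 + 2·5 —bump→ 2·6^6 + 2·6^2 + 2·6 = 93396 —(−1)→ 93395
93395 —HB6→ 2·6^6 + 2·6^2 + 6 + 5 —bump→ 2·7^7 + 2·7^2 + 7 + 5 = 1647196 —(−1)→ 1647195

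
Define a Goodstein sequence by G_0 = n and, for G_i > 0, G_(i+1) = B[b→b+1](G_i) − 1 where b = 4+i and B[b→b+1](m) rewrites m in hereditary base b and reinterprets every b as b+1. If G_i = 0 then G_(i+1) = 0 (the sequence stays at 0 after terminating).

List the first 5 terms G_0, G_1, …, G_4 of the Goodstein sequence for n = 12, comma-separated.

G_0 = 12. HB_4(12) = 3·4. Bump = 15. G_1 = 14.
G_1 = 14. HB_5(14) = 2·5 + 4. Bump = 16. G_2 = 15.
G_2 = 15. HB_6(15) = 2·6 + 3. Bump = 17. G_3 = 16.
G_3 = 16. HB_7(16) = 2·7 + 2. Bump = 18. G_4 = 17.

12, 14, 15, 16, 17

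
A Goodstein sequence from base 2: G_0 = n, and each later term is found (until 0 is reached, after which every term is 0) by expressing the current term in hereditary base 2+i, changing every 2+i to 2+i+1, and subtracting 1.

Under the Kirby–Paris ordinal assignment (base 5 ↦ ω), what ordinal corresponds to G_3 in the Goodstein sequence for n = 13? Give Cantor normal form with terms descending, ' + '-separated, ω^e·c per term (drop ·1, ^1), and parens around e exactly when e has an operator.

ω^(ω + 1) + ω^3·3 + ω^2·3 + ω·3 + 2

13 —HB2→ 2^(2 + 1) + 2^2 + 1 —bump→ 3^(3 + 1) + 3^3 + 1 = 109 —(−1)→ 108
108 —HB3→ 3^(3 + 1) + 3^3 —bump→ 4^(4 + 1) + 4^4 = 1280 —(−1)→ 1279
1279 —HB4→ 4^(4 + 1) + 3·4^3 + 3·4^2 + 3·4 + 3 —bump→ 5^(5 + 1) + 3·5^3 + 3·5^2 + 3·5 + 3 = 16093 —(−1)→ 16092
16092 —HB5→ 5^(5 + 1) + 3·5^3 + 3·5^2 + 3·5 + 2 —bump→ 6^(6 + 1) + 3·6^3 + 3·6^2 + 3·6 + 2 = 280712 —(−1)→ 280711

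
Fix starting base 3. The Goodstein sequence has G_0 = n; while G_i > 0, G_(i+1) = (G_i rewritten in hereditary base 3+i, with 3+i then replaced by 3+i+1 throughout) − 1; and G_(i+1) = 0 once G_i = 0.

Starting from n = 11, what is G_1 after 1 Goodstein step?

i=0: 11 = 3^2 + 2 (b=3); 3→4: 4^2 + 2 = 18; 18−1 = 17
i=1: 17 = 4^2 + 1 (b=4); 4→5: 5^2 + 1 = 26; 26−1 = 25

17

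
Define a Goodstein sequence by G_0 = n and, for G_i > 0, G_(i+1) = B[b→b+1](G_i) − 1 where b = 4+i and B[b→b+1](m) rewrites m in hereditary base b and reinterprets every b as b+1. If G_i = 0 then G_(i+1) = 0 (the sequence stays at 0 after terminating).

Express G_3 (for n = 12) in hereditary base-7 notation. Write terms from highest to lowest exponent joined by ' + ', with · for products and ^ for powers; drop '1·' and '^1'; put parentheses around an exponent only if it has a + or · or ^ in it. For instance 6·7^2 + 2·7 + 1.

2·7 + 2

G_0=12  [base 4] 3·4  →[4↦5]→  3·5 = 15  −1 ⇒ G_1=14
G_1=14  [base 5] 2·5 + 4  →[5↦6]→  2·6 + 4 = 16  −1 ⇒ G_2=15
G_2=15  [base 6] 2·6 + 3  →[6↦7]→  2·7 + 3 = 17  −1 ⇒ G_3=16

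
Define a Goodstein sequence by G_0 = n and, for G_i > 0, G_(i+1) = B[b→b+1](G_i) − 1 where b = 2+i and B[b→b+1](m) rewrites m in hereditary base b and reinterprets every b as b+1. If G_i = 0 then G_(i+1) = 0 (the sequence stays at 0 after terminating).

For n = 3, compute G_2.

3

[0] 3 ≡ 2 + 1 (base 2). Lift 3: 4. −1: 3.
[1] 3 ≡ 3 (base 3). Lift 4: 4. −1: 3.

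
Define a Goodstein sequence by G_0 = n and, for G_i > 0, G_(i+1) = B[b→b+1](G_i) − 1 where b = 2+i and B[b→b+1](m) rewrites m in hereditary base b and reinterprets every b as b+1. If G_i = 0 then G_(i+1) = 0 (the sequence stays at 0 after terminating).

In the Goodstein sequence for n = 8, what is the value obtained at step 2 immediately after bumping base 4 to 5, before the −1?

step 0: 8 = 2^(2 + 1); sub 3 for 2: 3^(3 + 1); = 81; G_1 = 81−1 = 80
step 1: 80 = 2·3^3 + 2·3^2 + 2·3 + 2; sub 4 for 3: 2·4^4 + 2·4^2 + 2·4 + 2; = 554; G_2 = 554−1 = 553
step 2: 553 = 2·4^4 + 2·4^2 + 2·4 + 1; sub 5 for 4: 2·5^5 + 2·5^2 + 2·5 + 1; = 6311; G_3 = 6311−1 = 6310

6311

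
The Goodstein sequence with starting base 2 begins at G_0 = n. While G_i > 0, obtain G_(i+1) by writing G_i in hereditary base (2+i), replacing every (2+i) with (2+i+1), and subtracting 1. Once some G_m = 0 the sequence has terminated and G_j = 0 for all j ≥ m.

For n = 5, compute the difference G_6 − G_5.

554

G_0=5  [base 2] 2^2 + 1  →[2↦3]→  3^3 + 1 = 28  −1 ⇒ G_1=27
G_1=27  [base 3] 3^3  →[3↦4]→  4^4 = 256  −1 ⇒ G_2=255
G_2=255  [base 4] 3·4^3 + 3·4^2 + 3·4 + 3  →[4↦5]→  3·5^3 + 3·5^2 + 3·5 + 3 = 468  −1 ⇒ G_3=467
G_3=467  [base 5] 3·5^3 + 3·5^2 + 3·5 + 2  →[5↦6]→  3·6^3 + 3·6^2 + 3·6 + 2 = 776  −1 ⇒ G_4=775
G_4=775  [base 6] 3·6^3 + 3·6^2 + 3·6 + 1  →[6↦7]→  3·7^3 + 3·7^2 + 3·7 + 1 = 1198  −1 ⇒ G_5=1197
G_5=1197  [base 7] 3·7^3 + 3·7^2 + 3·7  →[7↦8]→  3·8^3 + 3·8^2 + 3·8 = 1752  −1 ⇒ G_6=1751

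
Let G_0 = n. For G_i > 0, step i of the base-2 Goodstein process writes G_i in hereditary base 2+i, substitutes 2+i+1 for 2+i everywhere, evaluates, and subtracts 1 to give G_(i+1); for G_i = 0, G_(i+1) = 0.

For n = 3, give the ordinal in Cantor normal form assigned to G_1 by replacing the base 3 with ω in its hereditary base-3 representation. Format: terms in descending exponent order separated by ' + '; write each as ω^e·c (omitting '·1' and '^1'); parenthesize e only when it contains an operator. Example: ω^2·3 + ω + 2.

ω

(0) 3|_2 = 2 + 1 ↦ 3 + 1|_3 = 4 ⇒ 3
(1) 3|_3 = 3 ↦ 4|_4 = 4 ⇒ 3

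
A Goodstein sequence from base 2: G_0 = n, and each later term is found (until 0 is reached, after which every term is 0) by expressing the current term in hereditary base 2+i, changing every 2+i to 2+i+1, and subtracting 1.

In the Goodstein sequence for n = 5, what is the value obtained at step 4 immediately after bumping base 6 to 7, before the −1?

1198

G_0=5  [base 2] 2^2 + 1  →[2↦3]→  3^3 + 1 = 28  −1 ⇒ G_1=27
G_1=27  [base 3] 3^3  →[3↦4]→  4^4 = 256  −1 ⇒ G_2=255
G_2=255  [base 4] 3·4^3 + 3·4^2 + 3·4 + 3  →[4↦5]→  3·5^3 + 3·5^2 + 3·5 + 3 = 468  −1 ⇒ G_3=467
G_3=467  [base 5] 3·5^3 + 3·5^2 + 3·5 + 2  →[5↦6]→  3·6^3 + 3·6^2 + 3·6 + 2 = 776  −1 ⇒ G_4=775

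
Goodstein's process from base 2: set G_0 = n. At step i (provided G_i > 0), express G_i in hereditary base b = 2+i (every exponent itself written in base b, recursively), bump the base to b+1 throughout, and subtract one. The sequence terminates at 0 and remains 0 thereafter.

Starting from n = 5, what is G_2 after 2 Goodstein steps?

255

5 —HB2→ 2^2 + 1 —bump→ 3^3 + 1 = 28 —(−1)→ 27
27 —HB3→ 3^3 —bump→ 4^4 = 256 —(−1)→ 255
255 —HB4→ 3·4^3 + 3·4^2 + 3·4 + 3 —bump→ 3·5^3 + 3·5^2 + 3·5 + 3 = 468 —(−1)→ 467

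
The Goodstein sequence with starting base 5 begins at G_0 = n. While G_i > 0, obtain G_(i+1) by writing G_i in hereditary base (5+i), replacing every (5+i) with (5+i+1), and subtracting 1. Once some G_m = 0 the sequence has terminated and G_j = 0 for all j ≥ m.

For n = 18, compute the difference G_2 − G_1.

i=0: 18 = 3·5 + 3 (b=5); 5→6: 3·6 + 3 = 21; 21−1 = 20
i=1: 20 = 3·6 + 2 (b=6); 6→7: 3·7 + 2 = 23; 23−1 = 22

2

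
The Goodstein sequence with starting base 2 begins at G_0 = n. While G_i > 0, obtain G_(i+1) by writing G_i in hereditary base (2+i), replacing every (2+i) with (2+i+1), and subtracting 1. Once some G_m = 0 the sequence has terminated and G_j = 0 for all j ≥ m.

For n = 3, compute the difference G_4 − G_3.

base 2: 3 = 2 + 1; at 3: 3 + 1 = 4; next = 3
base 3: 3 = 3; at 4: 4 = 4; next = 3
base 4: 3 = 3; at 5: 3 = 3; next = 2
base 5: 2 = 2; at 6: 2 = 2; next = 1

-1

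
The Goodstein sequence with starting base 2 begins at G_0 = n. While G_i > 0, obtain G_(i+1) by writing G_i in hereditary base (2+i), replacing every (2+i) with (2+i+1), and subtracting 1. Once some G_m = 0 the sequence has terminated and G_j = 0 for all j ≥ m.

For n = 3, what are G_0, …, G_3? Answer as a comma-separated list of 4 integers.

base 2: 3 = 2 + 1; at 3: 3 + 1 = 4; next = 3
base 3: 3 = 3; at 4: 4 = 4; next = 3
base 4: 3 = 3; at 5: 3 = 3; next = 2

3, 3, 3, 2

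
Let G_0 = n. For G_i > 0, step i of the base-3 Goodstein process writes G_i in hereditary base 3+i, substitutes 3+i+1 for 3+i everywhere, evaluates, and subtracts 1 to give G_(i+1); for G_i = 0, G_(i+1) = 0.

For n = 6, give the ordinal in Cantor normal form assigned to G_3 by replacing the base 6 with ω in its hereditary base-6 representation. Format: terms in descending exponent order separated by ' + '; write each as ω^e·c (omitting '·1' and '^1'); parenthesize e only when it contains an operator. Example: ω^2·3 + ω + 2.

ω + 1

G_0=6  [base 3] 2·3  →[3↦4]→  2·4 = 8  −1 ⇒ G_1=7
G_1=7  [base 4] 4 + 3  →[4↦5]→  5 + 3 = 8  −1 ⇒ G_2=7
G_2=7  [base 5] 5 + 2  →[5↦6]→  6 + 2 = 8  −1 ⇒ G_3=7
G_3=7  [base 6] 6 + 1  →[6↦7]→  7 + 1 = 8  −1 ⇒ G_4=7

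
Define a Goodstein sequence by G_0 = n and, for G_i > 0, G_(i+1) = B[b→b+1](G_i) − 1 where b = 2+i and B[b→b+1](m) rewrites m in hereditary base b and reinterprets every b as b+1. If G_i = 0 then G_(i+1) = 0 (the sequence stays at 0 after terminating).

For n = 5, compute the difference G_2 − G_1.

228

base 2: 5 = 2^2 + 1; at 3: 3^3 + 1 = 28; next = 27
base 3: 27 = 3^3; at 4: 4^4 = 256; next = 255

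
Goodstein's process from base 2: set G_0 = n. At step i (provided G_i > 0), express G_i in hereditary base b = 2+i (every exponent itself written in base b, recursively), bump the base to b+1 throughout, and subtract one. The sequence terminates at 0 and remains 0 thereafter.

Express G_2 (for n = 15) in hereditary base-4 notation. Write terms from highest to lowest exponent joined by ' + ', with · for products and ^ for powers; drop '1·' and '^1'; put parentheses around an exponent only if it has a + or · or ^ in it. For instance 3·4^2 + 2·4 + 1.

4^(4 + 1) + 4^4 + 3

G_0=15  [base 2] 2^(2 + 1) + 2^2 + 2 + 1  →[2↦3]→  3^(3 + 1) + 3^3 + 3 + 1 = 112  −1 ⇒ G_1=111
G_1=111  [base 3] 3^(3 + 1) + 3^3 + 3  →[3↦4]→  4^(4 + 1) + 4^4 + 4 = 1284  −1 ⇒ G_2=1283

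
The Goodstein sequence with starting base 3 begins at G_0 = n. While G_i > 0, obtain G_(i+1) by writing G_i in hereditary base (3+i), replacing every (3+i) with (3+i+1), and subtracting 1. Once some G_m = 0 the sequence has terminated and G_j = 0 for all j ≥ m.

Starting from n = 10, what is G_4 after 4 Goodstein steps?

30

(0) 10|_3 = 3^2 + 1 ↦ 4^2 + 1|_4 = 17 ⇒ 16
(1) 16|_4 = 4^2 ↦ 5^2|_5 = 25 ⇒ 24
(2) 24|_5 = 4·5 + 4 ↦ 4·6 + 4|_6 = 28 ⇒ 27
(3) 27|_6 = 4·6 + 3 ↦ 4·7 + 3|_7 = 31 ⇒ 30
(4) 30|_7 = 4·7 + 2 ↦ 4·8 + 2|_8 = 34 ⇒ 33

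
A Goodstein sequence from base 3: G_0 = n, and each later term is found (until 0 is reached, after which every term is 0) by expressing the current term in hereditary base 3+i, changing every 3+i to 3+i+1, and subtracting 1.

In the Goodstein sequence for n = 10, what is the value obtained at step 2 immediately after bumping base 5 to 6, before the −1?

28

(0) 10|_3 = 3^2 + 1 ↦ 4^2 + 1|_4 = 17 ⇒ 16
(1) 16|_4 = 4^2 ↦ 5^2|_5 = 25 ⇒ 24
(2) 24|_5 = 4·5 + 4 ↦ 4·6 + 4|_6 = 28 ⇒ 27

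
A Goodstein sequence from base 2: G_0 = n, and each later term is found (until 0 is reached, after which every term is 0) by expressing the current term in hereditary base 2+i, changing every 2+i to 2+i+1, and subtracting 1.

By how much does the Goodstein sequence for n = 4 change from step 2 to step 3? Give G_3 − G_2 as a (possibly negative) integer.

19

step 0: 4 = 2^2; sub 3 for 2: 3^3; = 27; G_1 = 27−1 = 26
step 1: 26 = 2·3^2 + 2·3 + 2; sub 4 for 3: 2·4^2 + 2·4 + 2; = 42; G_2 = 42−1 = 41
step 2: 41 = 2·4^2 + 2·4 + 1; sub 5 for 4: 2·5^2 + 2·5 + 1; = 61; G_3 = 61−1 = 60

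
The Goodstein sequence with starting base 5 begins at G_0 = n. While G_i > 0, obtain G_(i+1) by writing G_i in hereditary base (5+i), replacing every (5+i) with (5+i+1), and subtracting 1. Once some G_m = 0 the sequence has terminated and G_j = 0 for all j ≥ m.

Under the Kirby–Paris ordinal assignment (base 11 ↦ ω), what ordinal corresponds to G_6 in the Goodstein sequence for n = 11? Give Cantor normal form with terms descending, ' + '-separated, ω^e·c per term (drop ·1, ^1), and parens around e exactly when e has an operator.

ω + 2

step 0: 11 = 2·5 + 1; sub 6 for 5: 2·6 + 1; = 13; G_1 = 13−1 = 12
step 1: 12 = 2·6; sub 7 for 6: 2·7; = 14; G_2 = 14−1 = 13
step 2: 13 = 7 + 6; sub 8 for 7: 8 + 6; = 14; G_3 = 14−1 = 13
step 3: 13 = 8 + 5; sub 9 for 8: 9 + 5; = 14; G_4 = 14−1 = 13
step 4: 13 = 9 + 4; sub 10 for 9: 10 + 4; = 14; G_5 = 14−1 = 13
step 5: 13 = 10 + 3; sub 11 for 10: 11 + 3; = 14; G_6 = 14−1 = 13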